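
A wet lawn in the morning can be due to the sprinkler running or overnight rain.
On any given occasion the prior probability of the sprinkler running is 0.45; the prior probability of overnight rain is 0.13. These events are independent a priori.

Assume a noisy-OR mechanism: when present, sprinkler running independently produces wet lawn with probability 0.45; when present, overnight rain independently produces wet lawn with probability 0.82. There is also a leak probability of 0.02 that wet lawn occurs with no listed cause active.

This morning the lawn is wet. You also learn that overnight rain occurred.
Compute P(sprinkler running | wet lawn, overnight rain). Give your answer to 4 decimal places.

P(sprinkler running | wet lawn, overnight rain) ≈ 0.4729

Under noisy-OR, P(wet lawn | causes) = 1 − (1−0.02)·∏(1−qᵢ) over the active causes.
Weight on sprinkler running=true, given the evidence: 0.90298×0.45 = 0.406341
The normalizing constant is 0.8236×0.55 + 0.90298×0.45 = 0.859321
P(sprinkler running | wet lawn, overnight rain) = 0.406341/0.859321 ≈ 0.4729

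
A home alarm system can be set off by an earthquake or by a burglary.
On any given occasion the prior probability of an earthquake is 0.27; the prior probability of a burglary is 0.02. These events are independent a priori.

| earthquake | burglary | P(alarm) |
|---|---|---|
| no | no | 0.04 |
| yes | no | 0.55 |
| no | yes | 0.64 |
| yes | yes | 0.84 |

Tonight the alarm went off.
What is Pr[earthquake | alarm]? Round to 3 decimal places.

Pr[earthquake | alarm] ≈ 0.798

Enumerate the 4 (earthquake, burglary) configurations and weight by the priors:
  P(alarm) = 0.04·0.73·0.98 + 0.64·0.73·0.02 + 0.55·0.27·0.98 + 0.84·0.27·0.02
        = 0.028616 + 0.009344 + 0.145530 + 0.004536 = 0.188026
The terms with earthquake present sum to 0.150066, so
  P(earthquake | alarm) = 0.150066 / 0.188026 ≈ 0.798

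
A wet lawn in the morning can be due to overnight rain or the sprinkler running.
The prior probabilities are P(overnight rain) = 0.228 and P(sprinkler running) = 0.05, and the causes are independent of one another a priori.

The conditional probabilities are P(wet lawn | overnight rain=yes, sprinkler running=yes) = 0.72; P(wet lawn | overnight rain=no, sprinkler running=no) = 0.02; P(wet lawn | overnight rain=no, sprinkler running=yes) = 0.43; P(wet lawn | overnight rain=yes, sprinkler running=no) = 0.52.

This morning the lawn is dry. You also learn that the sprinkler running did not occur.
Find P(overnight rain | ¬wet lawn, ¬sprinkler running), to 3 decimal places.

Weight on overnight rain=true, given the evidence: 0.48*0.228 = 0.109440
Normalizer over all consistent configurations: 0.98*0.772 + 0.48*0.228 = 0.866000
P(overnight rain | ¬wet lawn, ¬sprinkler running) = 0.109440/0.866000 ≈ 0.126

P(overnight rain | ¬wet lawn, ¬sprinkler running) ≈ 0.126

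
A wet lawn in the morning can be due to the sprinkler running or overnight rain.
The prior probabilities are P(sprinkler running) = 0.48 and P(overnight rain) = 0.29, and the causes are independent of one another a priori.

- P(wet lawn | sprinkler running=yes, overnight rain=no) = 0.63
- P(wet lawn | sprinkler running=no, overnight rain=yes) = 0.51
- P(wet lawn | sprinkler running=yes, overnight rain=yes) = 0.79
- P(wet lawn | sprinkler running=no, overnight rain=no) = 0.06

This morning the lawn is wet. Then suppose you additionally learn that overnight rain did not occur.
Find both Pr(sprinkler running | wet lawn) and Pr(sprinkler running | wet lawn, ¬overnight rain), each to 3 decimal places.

Pr(sprinkler running | wet lawn) ≈ 0.766; Pr(sprinkler running | wet lawn, ¬overnight rain) ≈ 0.906

P(wet lawn) = 0.06·0.52·0.71 + 0.51·0.52·0.29 + 0.63·0.48·0.71 + 0.79·0.48·0.29 = 0.022152 + 0.076908 + 0.214704 + 0.109968 = 0.423732
Of this, 0.324672 comes from 0.214704 + 0.109968 (the sprinkler running=true cases).
P(sprinkler running | wet lawn) = 0.324672 / 0.423732 ≈ 0.766

Now condition on the additional information:
P(wet lawn | ¬overnight rain) = 0.06·0.52 + 0.63·0.48 = 0.031200 + 0.302400 = 0.333600
The sprinkler running-present share is 0.63·0.48 = 0.302400.
P(sprinkler running | wet lawn, ¬overnight rain) = 0.302400 / 0.333600 ≈ 0.906
Ruling out overnight rain raises the posterior on sprinkler running — the flip side of explaining away.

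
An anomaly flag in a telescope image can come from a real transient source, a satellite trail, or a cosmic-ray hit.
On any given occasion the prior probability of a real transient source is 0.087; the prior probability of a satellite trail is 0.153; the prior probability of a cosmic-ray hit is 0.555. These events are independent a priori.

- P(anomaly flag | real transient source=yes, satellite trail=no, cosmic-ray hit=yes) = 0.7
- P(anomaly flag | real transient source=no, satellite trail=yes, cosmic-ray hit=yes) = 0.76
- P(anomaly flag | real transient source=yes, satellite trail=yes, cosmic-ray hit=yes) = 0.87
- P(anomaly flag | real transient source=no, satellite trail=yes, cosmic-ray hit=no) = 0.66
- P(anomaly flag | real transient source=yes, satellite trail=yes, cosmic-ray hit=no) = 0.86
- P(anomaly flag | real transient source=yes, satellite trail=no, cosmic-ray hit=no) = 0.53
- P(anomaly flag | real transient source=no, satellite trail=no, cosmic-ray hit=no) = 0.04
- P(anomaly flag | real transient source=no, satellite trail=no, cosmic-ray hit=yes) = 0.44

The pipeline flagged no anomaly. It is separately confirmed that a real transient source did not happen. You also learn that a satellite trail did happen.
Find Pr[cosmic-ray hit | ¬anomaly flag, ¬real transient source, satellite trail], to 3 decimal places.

P(¬anomaly flag | ¬real transient source, satellite trail) = 0.34*0.445 + 0.24*0.555 = 0.151300 + 0.133200 = 0.284500
Of this, 0.133200 comes from 0.24*0.555 (the cosmic-ray hit=true cases).
Hence the posterior is 0.133200/0.284500 ≈ 0.468.

Pr[cosmic-ray hit | ¬anomaly flag, ¬real transient source, satellite trail] ≈ 0.468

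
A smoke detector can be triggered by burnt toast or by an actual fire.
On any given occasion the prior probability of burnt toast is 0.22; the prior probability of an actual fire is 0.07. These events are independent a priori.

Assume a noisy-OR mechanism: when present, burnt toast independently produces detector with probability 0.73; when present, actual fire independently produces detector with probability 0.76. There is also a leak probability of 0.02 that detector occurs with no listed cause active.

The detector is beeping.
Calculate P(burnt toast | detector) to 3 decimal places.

P(burnt toast | detector) ≈ 0.746

Under noisy-OR, P(detector | causes) = 1 − (1−0.02)·∏(1−qᵢ) over the active causes.
Weight on burnt toast=true, given the evidence: 0.150463 + 0.014422 = 0.164885
The normalizing constant is 0.02*0.78*0.93 + 0.7648*0.78*0.07 + 0.7354*0.22*0.93 + 0.936496*0.22*0.07 = 0.221151
Posterior = 0.164885 / 0.221151 ≈ 0.746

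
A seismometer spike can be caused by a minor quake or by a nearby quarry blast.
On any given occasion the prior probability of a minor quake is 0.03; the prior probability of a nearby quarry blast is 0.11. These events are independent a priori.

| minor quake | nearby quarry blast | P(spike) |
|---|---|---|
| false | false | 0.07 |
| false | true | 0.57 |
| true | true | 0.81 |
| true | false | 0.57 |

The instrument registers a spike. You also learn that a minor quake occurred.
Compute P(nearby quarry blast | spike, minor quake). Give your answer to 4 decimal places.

P(spike | minor quake) = 0.57*0.89 + 0.81*0.11 = 0.507300 + 0.089100 = 0.596400
Restricting to configurations with nearby quarry blast present: 0.81*0.11 = 0.089100.
Hence the posterior is 0.089100/0.596400 ≈ 0.1494.

P(nearby quarry blast | spike, minor quake) ≈ 0.1494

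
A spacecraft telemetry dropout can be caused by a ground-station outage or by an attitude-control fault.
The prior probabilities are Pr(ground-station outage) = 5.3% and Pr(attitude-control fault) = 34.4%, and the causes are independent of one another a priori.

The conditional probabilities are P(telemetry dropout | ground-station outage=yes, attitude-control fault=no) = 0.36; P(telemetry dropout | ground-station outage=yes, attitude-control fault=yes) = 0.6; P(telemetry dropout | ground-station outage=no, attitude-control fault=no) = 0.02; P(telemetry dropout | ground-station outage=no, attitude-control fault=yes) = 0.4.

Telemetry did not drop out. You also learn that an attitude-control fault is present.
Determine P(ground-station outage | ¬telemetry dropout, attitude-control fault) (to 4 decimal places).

Numerator (weight on configurations with ground-station outage): 0.4·0.053 = 0.021200
The normalizing constant is 0.6·0.947 + 0.4·0.053 = 0.589400
P(ground-station outage | ¬telemetry dropout, attitude-control fault) = 0.021200/0.589400 ≈ 0.0360

P(ground-station outage | ¬telemetry dropout, attitude-control fault) ≈ 0.0360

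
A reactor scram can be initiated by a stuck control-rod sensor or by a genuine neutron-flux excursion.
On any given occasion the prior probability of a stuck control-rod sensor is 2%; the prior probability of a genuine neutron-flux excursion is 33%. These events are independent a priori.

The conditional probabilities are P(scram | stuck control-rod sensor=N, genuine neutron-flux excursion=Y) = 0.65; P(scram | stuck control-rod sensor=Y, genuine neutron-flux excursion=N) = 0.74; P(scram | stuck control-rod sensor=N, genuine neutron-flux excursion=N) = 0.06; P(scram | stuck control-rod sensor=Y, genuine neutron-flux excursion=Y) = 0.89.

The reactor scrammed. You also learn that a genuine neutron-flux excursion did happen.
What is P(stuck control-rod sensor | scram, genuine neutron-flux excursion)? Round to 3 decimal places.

Enumerate both values of stuck control-rod sensor and weight by the priors:
  P(scram | genuine neutron-flux excursion) = 0.65*0.98 + 0.89*0.02
        = 0.637000 + 0.017800 = 0.654800
Configurations with stuck control-rod sensor contribute 0.017800, so
  P(stuck control-rod sensor | scram, genuine neutron-flux excursion) = 0.017800 / 0.654800 ≈ 0.027

P(stuck control-rod sensor | scram, genuine neutron-flux excursion) ≈ 0.027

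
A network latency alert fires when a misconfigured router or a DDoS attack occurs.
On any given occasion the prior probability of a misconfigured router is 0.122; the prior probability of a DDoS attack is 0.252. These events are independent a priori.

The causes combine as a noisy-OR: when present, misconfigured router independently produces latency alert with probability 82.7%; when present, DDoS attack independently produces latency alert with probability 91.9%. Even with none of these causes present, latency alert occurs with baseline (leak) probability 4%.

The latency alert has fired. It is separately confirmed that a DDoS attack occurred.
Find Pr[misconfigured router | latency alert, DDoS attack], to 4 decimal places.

Under noisy-OR, P(latency alert | causes) = 1 − (1−0.04)·∏(1−qᵢ) over the active causes.
P(latency alert | DDoS attack) = 0.92224*0.878 + 0.986548*0.122 = 0.809727 + 0.120359 = 0.930086
Of this, 0.120359 comes from 0.986548*0.122 (the misconfigured router=true cases).
P(misconfigured router | latency alert, DDoS attack) = 0.120359 / 0.930086 ≈ 0.1294

Pr[misconfigured router | latency alert, DDoS attack] ≈ 0.1294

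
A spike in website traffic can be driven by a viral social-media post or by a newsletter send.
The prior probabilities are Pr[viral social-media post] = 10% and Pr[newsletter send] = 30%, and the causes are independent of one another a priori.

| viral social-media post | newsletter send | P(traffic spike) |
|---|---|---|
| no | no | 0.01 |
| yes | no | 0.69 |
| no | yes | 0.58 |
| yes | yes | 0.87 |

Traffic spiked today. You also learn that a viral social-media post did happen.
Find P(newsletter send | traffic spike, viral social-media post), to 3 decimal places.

P(newsletter send | traffic spike, viral social-media post) ≈ 0.351

For the numerator, keep only newsletter send=true terms: 0.87*0.3 = 0.261000
Denominator P(traffic spike | viral social-media post): 0.69*0.7 + 0.87*0.3 = 0.744000
Posterior = 0.261000 / 0.744000 ≈ 0.351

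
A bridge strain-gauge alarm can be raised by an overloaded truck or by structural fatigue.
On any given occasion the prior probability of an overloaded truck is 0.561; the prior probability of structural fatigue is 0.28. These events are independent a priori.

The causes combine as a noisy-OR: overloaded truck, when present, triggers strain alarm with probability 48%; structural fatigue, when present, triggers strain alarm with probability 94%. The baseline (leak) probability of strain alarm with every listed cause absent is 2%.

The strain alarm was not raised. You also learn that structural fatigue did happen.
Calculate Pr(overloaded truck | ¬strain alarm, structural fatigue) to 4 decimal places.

Under noisy-OR, P(strain alarm | causes) = 1 − (1−0.02)·∏(1−qᵢ) over the active causes.
For the numerator, keep only overloaded truck=true terms: 0.030576*0.561 = 0.017153
The normalizing constant is 0.0588*0.439 + 0.030576*0.561 = 0.042966
Posterior = 0.017153 / 0.042966 ≈ 0.3992

Pr(overloaded truck | ¬strain alarm, structural fatigue) ≈ 0.3992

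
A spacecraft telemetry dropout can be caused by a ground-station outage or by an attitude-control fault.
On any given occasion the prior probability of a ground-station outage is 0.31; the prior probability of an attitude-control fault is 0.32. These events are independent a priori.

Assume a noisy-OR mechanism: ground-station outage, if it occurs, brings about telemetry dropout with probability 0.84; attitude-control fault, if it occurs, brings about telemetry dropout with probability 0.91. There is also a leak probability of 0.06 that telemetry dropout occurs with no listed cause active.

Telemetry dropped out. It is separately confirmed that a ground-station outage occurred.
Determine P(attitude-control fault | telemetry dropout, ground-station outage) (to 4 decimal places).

P(attitude-control fault | telemetry dropout, ground-station outage) ≈ 0.3533

Under noisy-OR, P(telemetry dropout | causes) = 1 − (1−0.06)·∏(1−qᵢ) over the active causes.
P(telemetry dropout | ground-station outage) = 0.8496*0.68 + 0.986464*0.32 = 0.577728 + 0.315668 = 0.893396
Of this, 0.315668 comes from 0.986464*0.32 (the attitude-control fault=true cases).
Hence the posterior is 0.315668/0.893396 ≈ 0.3533.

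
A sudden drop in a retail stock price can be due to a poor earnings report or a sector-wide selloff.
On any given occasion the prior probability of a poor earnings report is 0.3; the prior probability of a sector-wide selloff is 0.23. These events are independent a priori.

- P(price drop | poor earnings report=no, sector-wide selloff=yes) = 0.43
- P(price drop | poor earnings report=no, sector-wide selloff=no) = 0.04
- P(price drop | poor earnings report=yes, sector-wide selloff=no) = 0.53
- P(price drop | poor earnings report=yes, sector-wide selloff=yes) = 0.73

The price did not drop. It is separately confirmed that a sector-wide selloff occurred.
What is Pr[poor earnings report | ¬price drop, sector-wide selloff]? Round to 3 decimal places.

Weight on poor earnings report=true, given the evidence: 0.27·0.3 = 0.081000
The normalizing constant is 0.57·0.7 + 0.27·0.3 = 0.480000
P(poor earnings report | ¬price drop, sector-wide selloff) = 0.081000/0.480000 ≈ 0.169

Pr[poor earnings report | ¬price drop, sector-wide selloff] ≈ 0.169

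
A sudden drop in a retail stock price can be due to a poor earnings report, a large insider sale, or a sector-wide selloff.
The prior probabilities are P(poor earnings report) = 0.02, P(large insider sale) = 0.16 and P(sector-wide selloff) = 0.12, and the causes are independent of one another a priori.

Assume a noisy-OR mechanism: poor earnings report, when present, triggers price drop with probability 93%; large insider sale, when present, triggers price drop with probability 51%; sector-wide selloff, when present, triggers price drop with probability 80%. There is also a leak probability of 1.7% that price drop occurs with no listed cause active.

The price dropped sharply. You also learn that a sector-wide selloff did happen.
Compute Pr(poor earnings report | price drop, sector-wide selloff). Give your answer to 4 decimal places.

Pr(poor earnings report | price drop, sector-wide selloff) ≈ 0.0240

Under noisy-OR, P(price drop | causes) = 1 − (1−0.017)·∏(1−qᵢ) over the active causes.
Enumerate the 4 (poor earnings report, large insider sale) configurations and weight by the priors:
  P(price drop | sector-wide selloff) = 0.8034×0.98×0.84 + 0.903666×0.98×0.16 + 0.986238×0.02×0.84 + 0.993257×0.02×0.16
        = 0.661359 + 0.141695 + 0.016569 + 0.003178 = 0.822801
Configurations with poor earnings report contribute 0.019747, so
  P(poor earnings report | price drop, sector-wide selloff) = 0.019747 / 0.822801 ≈ 0.0240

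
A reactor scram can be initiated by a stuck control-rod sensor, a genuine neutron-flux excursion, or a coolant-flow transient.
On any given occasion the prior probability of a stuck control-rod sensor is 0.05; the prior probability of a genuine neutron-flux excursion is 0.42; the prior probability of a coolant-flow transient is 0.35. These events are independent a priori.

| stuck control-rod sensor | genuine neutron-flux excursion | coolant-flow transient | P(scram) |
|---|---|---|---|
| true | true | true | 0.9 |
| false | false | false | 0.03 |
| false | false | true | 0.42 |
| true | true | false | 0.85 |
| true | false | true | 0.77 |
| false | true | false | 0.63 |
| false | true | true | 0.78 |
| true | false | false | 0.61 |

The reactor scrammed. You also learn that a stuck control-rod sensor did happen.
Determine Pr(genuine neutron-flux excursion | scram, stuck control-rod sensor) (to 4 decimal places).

Pr(genuine neutron-flux excursion | scram, stuck control-rod sensor) ≈ 0.4854

Numerator (weight on configurations with genuine neutron-flux excursion): 0.232050 + 0.132300 = 0.364350
The normalizing constant is 0.61·0.58·0.65 + 0.77·0.58·0.35 + 0.85·0.42·0.65 + 0.9·0.42·0.35 = 0.750630
P(genuine neutron-flux excursion | scram, stuck control-rod sensor) = 0.364350/0.750630 ≈ 0.4854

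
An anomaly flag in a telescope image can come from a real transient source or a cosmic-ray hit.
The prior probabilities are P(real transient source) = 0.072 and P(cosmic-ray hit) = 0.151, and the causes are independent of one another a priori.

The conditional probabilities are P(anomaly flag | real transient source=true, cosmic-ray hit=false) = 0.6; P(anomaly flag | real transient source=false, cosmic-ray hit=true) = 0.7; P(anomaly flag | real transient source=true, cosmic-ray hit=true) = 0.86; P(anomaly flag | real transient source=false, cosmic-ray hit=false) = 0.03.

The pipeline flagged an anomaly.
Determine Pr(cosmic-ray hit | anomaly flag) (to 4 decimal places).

Sum P(anomaly flag|·) weighted by the priors over the 4 (real transient source, cosmic-ray hit) configurations:
  P(anomaly flag) = 0.03*0.928*0.849 + 0.7*0.928*0.151 + 0.6*0.072*0.849 + 0.86*0.072*0.151
        = 0.023636 + 0.098090 + 0.036677 + 0.009350 = 0.167753
Keeping only the cosmic-ray hit-present terms gives 0.107440, so
  P(cosmic-ray hit | anomaly flag) = 0.107440 / 0.167753 ≈ 0.6405

Pr(cosmic-ray hit | anomaly flag) ≈ 0.6405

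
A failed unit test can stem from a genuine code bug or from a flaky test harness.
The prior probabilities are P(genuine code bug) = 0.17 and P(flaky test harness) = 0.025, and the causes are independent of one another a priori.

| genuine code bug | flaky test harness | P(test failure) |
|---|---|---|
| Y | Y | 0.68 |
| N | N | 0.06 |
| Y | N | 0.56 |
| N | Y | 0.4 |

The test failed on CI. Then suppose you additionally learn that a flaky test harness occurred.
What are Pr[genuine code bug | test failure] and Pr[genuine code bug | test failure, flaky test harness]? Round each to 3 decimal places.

Pr[genuine code bug | test failure] ≈ 0.627; Pr[genuine code bug | test failure, flaky test harness] ≈ 0.258

P(test failure) = 0.06·0.83·0.975 + 0.4·0.83·0.025 + 0.56·0.17·0.975 + 0.68·0.17·0.025 = 0.048555 + 0.008300 + 0.092820 + 0.002890 = 0.152565
Restricting to configurations with genuine code bug present: 0.092820 + 0.002890 = 0.095710.
So P(genuine code bug | test failure) = 0.095710/0.152565 ≈ 0.627.

Now also conditioning on flaky test harness=true:
P(test failure | flaky test harness) = 0.4×0.83 + 0.68×0.17 = 0.332000 + 0.115600 = 0.447600
The genuine code bug-present share is 0.68×0.17 = 0.115600.
So P(genuine code bug | test failure, flaky test harness) = 0.115600/0.447600 ≈ 0.258.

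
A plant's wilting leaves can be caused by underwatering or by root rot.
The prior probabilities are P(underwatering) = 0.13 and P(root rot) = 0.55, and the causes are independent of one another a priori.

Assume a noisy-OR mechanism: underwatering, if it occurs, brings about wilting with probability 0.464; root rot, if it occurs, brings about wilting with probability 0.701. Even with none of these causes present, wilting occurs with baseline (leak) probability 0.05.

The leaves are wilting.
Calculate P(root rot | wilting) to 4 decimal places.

P(root rot | wilting) ≈ 0.8930

Under noisy-OR, P(wilting | causes) = 1 − (1−0.05)·∏(1−qᵢ) over the active causes.
By total probability over the 4 (underwatering, root rot) configurations:
  P(wilting) = 0.05*0.87*0.45 + 0.71595*0.87*0.55 + 0.4908*0.13*0.45 + 0.847749*0.13*0.55
        = 0.019575 + 0.342582 + 0.028712 + 0.060614 = 0.451483
Configurations with root rot contribute 0.403196, so
  P(root rot | wilting) = 0.403196 / 0.451483 ≈ 0.8930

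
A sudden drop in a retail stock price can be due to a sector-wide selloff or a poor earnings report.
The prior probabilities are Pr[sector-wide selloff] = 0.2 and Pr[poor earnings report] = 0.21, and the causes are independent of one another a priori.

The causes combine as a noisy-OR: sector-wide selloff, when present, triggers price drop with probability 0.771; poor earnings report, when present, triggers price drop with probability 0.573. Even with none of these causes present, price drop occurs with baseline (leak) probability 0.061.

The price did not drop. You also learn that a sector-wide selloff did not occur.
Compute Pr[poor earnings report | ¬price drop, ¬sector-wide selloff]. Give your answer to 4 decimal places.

Under noisy-OR, P(price drop | causes) = 1 − (1−0.061)·∏(1−qᵢ) over the active causes.
Numerator (weight on configurations with poor earnings report): 0.400953·0.21 = 0.084200
Denominator P(¬price drop | ¬sector-wide selloff): 0.939·0.79 + 0.400953·0.21 = 0.826010
P(poor earnings report | ¬price drop, ¬sector-wide selloff) = 0.084200/0.826010 ≈ 0.1019

Pr[poor earnings report | ¬price drop, ¬sector-wide selloff] ≈ 0.1019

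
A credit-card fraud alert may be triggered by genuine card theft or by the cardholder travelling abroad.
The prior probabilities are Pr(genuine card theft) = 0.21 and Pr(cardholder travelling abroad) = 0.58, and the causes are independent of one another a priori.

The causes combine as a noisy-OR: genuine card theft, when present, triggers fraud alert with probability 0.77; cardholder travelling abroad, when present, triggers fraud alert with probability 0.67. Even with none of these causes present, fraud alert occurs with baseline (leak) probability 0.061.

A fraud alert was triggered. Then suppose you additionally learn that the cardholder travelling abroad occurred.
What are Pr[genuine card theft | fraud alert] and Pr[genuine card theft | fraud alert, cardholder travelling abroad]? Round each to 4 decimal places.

Under noisy-OR, P(fraud alert | causes) = 1 − (1−0.061)·∏(1−qᵢ) over the active causes.
Numerator (weight on configurations with genuine card theft): 0.069151 + 0.113119 = 0.182270
Denominator P(fraud alert): 0.061×0.79×0.42 + 0.69013×0.79×0.58 + 0.78403×0.21×0.42 + 0.92873×0.21×0.58 = 0.518728
Posterior = 0.182270 / 0.518728 ≈ 0.3514

Now also conditioning on cardholder travelling abroad=true:
By total probability over both values of genuine card theft:
  P(fraud alert | cardholder travelling abroad) = 0.69013·0.79 + 0.92873·0.21
        = 0.545203 + 0.195033 = 0.740236
Keeping only the genuine card theft-present terms gives 0.195033, so
  P(genuine card theft | fraud alert, cardholder travelling abroad) = 0.195033 / 0.740236 ≈ 0.2635
Conditioning on cardholder travelling abroad lowers the posterior on genuine card theft: the classic explaining-away effect in a common-effect structure.

Pr[genuine card theft | fraud alert] ≈ 0.3514; Pr[genuine card theft | fraud alert, cardholder travelling abroad] ≈ 0.2635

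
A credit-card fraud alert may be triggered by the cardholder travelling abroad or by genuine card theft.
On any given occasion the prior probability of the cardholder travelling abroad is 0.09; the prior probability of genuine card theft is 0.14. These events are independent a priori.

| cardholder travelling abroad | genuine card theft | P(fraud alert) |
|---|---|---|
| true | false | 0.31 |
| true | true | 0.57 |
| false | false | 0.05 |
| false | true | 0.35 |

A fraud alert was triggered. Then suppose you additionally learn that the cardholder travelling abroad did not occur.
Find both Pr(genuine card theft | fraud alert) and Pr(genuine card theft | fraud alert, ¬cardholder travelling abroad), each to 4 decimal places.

Pr(genuine card theft | fraud alert) ≈ 0.4506; Pr(genuine card theft | fraud alert, ¬cardholder travelling abroad) ≈ 0.5326

Enumerate the 4 (cardholder travelling abroad, genuine card theft) configurations and weight by the priors:
  P(fraud alert) = 0.05×0.91×0.86 + 0.35×0.91×0.14 + 0.31×0.09×0.86 + 0.57×0.09×0.14
        = 0.039130 + 0.044590 + 0.023994 + 0.007182 = 0.114896
Keeping only the genuine card theft-present terms gives 0.051772, so
  P(genuine card theft | fraud alert) = 0.051772 / 0.114896 ≈ 0.4506

Now also conditioning on cardholder travelling abroad≠true:
Enumerate both values of genuine card theft and weight by the priors:
  P(fraud alert | ¬cardholder travelling abroad) = 0.05·0.86 + 0.35·0.14
        = 0.043000 + 0.049000 = 0.092000
Configurations with genuine card theft contribute 0.049000, so
  P(genuine card theft | fraud alert, ¬cardholder travelling abroad) = 0.049000 / 0.092000 ≈ 0.5326
Ruling out cardholder travelling abroad raises the posterior on genuine card theft — the flip side of explaining away.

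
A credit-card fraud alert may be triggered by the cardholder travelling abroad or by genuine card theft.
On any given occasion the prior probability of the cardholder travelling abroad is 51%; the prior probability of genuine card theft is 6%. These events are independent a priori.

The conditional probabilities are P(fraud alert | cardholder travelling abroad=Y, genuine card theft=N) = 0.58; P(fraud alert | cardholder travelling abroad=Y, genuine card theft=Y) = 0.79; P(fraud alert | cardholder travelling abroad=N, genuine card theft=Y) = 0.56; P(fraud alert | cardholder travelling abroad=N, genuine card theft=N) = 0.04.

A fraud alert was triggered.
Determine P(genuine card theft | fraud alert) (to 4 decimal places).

P(fraud alert) = 0.04·0.49·0.94 + 0.56·0.49·0.06 + 0.58·0.51·0.94 + 0.79·0.51·0.06 = 0.018424 + 0.016464 + 0.278052 + 0.024174 = 0.337114
Of this, 0.040638 comes from 0.016464 + 0.024174 (the genuine card theft=true cases).
P(genuine card theft | fraud alert) = 0.040638 / 0.337114 ≈ 0.1205

P(genuine card theft | fraud alert) ≈ 0.1205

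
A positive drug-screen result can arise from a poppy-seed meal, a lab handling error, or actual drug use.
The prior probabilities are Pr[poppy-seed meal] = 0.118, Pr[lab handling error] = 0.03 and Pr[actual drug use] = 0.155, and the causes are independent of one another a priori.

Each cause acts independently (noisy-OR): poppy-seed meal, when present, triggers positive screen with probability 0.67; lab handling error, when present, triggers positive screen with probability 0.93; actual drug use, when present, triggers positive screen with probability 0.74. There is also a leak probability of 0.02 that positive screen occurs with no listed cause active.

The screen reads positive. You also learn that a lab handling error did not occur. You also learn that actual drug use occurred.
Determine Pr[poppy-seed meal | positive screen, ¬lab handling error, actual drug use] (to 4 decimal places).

Under noisy-OR, P(positive screen | causes) = 1 − (1−0.02)·∏(1−qᵢ) over the active causes.
Numerator (weight on configurations with poppy-seed meal): 0.915916*0.118 = 0.108078
Normalizer over all consistent configurations: 0.7452*0.882 + 0.915916*0.118 = 0.765344
P(poppy-seed meal | positive screen, ¬lab handling error, actual drug use) = 0.108078/0.765344 ≈ 0.1412

Pr[poppy-seed meal | positive screen, ¬lab handling error, actual drug use] ≈ 0.1412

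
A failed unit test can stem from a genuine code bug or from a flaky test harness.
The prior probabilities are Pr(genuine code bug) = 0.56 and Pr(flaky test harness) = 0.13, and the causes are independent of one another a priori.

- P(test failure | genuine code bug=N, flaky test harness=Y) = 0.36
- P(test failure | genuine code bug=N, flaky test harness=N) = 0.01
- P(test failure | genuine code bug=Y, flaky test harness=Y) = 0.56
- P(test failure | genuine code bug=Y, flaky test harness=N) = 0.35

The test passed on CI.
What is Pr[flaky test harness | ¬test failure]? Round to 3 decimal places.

Pr[flaky test harness | ¬test failure] ≈ 0.090

Enumerate the 4 (genuine code bug, flaky test harness) configurations and weight by the priors:
  P(¬test failure) = 0.99*0.44*0.87 + 0.64*0.44*0.13 + 0.65*0.56*0.87 + 0.44*0.56*0.13
        = 0.378972 + 0.036608 + 0.316680 + 0.032032 = 0.764292
The terms with flaky test harness present sum to 0.068640, so
  P(flaky test harness | ¬test failure) = 0.068640 / 0.764292 ≈ 0.090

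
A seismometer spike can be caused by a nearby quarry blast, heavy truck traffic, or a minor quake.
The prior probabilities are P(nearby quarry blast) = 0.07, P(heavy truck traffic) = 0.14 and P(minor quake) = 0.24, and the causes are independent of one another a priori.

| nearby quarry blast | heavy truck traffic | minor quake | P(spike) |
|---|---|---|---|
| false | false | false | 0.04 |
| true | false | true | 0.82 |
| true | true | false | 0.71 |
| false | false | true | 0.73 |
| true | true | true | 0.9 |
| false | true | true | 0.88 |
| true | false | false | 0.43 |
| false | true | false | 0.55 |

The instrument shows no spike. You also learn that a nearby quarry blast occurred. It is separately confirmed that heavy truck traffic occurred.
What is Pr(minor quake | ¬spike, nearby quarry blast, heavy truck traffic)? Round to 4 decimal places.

P(¬spike | nearby quarry blast, heavy truck traffic) = 0.29·0.76 + 0.1·0.24 = 0.220400 + 0.024000 = 0.244400
The minor quake-present share is 0.1·0.24 = 0.024000.
Hence the posterior is 0.024000/0.244400 ≈ 0.0982.

Pr(minor quake | ¬spike, nearby quarry blast, heavy truck traffic) ≈ 0.0982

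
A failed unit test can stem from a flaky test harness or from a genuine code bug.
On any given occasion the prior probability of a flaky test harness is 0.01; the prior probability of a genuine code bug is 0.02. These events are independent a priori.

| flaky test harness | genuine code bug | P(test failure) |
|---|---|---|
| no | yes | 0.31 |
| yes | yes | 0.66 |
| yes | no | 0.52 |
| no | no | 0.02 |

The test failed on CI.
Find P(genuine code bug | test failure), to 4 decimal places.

By total probability over the 4 (flaky test harness, genuine code bug) configurations:
  P(test failure) = 0.02×0.99×0.98 + 0.31×0.99×0.02 + 0.52×0.01×0.98 + 0.66×0.01×0.02
        = 0.019404 + 0.006138 + 0.005096 + 0.000132 = 0.030770
The terms with genuine code bug present sum to 0.006270, so
  P(genuine code bug | test failure) = 0.006270 / 0.030770 ≈ 0.2038

P(genuine code bug | test failure) ≈ 0.2038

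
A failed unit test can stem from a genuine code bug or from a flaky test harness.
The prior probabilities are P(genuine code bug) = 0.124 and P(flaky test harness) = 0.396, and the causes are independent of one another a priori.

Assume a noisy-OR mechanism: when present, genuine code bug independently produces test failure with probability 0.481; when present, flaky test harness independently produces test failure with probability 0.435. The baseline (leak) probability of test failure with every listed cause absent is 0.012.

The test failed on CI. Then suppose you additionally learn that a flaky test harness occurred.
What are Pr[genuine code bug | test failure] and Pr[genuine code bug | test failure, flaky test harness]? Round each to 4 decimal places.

Pr[genuine code bug | test failure] ≈ 0.3090; Pr[genuine code bug | test failure, flaky test harness] ≈ 0.1854

Under noisy-OR, P(test failure | causes) = 1 − (1−0.012)·∏(1−qᵢ) over the active causes.
Weight on genuine code bug=true, given the evidence: 0.036491 + 0.034878 = 0.071369
Denominator P(test failure): 0.012*0.876*0.604 + 0.44178*0.876*0.396 + 0.487228*0.124*0.604 + 0.710284*0.124*0.396 = 0.230970
P(genuine code bug | test failure) = 0.071369/0.230970 ≈ 0.3090

With the extra evidence:
P(test failure | flaky test harness) = 0.44178*0.876 + 0.710284*0.124 = 0.386999 + 0.088075 = 0.475074
Restricting to configurations with genuine code bug present: 0.710284*0.124 = 0.088075.
P(genuine code bug | test failure, flaky test harness) = 0.088075 / 0.475074 ≈ 0.1854
— flaky test harness explains away the evidence for genuine code bug.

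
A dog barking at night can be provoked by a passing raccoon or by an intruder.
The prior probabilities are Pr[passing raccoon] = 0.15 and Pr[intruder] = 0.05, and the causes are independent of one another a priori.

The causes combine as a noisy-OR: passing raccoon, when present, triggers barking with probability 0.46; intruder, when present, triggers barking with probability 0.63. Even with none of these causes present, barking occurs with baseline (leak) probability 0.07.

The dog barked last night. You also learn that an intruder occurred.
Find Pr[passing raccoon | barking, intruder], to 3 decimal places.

Under noisy-OR, P(barking | causes) = 1 − (1−0.07)·∏(1−qᵢ) over the active causes.
Enumerate both values of passing raccoon and weight by the priors:
  P(barking | intruder) = 0.6559·0.85 + 0.814186·0.15
        = 0.557515 + 0.122128 = 0.679643
Keeping only the passing raccoon-present terms gives 0.122128, so
  P(passing raccoon | barking, intruder) = 0.122128 / 0.679643 ≈ 0.180

Pr[passing raccoon | barking, intruder] ≈ 0.180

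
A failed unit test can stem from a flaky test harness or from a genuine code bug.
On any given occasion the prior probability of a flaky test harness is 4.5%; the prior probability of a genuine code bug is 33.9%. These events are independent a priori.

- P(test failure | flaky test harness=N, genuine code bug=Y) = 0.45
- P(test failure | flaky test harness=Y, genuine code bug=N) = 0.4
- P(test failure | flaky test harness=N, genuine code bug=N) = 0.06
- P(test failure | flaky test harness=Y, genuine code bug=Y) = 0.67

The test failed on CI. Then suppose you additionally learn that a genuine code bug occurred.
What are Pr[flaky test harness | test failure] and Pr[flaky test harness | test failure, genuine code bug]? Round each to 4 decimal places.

Pr[flaky test harness | test failure] ≈ 0.1075; Pr[flaky test harness | test failure, genuine code bug] ≈ 0.0656

Weight on flaky test harness=true, given the evidence: 0.011898 + 0.010221 = 0.022119
Normalizer over all consistent configurations: 0.06·0.955·0.661 + 0.45·0.955·0.339 + 0.4·0.045·0.661 + 0.67·0.045·0.339 = 0.205679
Posterior = 0.022119 / 0.205679 ≈ 0.1075

Now also conditioning on genuine code bug=true:
P(test failure | genuine code bug) = 0.45*0.955 + 0.67*0.045 = 0.429750 + 0.030150 = 0.459900
Restricting to configurations with flaky test harness present: 0.67*0.045 = 0.030150.
Hence the posterior is 0.030150/0.459900 ≈ 0.0656.
The drop from 0.1075 to 0.0656 is the explaining-away (discounting) effect.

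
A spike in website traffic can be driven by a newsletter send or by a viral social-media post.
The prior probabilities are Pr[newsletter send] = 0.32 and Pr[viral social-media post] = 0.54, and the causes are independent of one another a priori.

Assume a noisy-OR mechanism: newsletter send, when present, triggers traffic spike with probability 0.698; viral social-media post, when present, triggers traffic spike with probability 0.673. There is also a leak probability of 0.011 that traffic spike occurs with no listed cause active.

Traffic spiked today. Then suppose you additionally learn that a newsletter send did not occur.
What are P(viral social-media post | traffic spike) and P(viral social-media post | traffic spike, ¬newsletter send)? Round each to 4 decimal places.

Under noisy-OR, P(traffic spike | causes) = 1 − (1−0.011)·∏(1−qᵢ) over the active causes.
By total probability over the 4 (newsletter send, viral social-media post) configurations:
  P(traffic spike) = 0.011·0.68·0.46 + 0.676597·0.68·0.54 + 0.701322·0.32·0.46 + 0.902332·0.32·0.54
        = 0.003441 + 0.248446 + 0.103235 + 0.155923 = 0.511045
Configurations with viral social-media post contribute 0.404369, so
  P(viral social-media post | traffic spike) = 0.404369 / 0.511045 ≈ 0.7913

With the extra evidence:
Enumerate both values of viral social-media post and weight by the priors:
  P(traffic spike | ¬newsletter send) = 0.011·0.46 + 0.676597·0.54
        = 0.005060 + 0.365362 = 0.370422
Configurations with viral social-media post contribute 0.365362, so
  P(viral social-media post | traffic spike, ¬newsletter send) = 0.365362 / 0.370422 ≈ 0.9863

P(viral social-media post | traffic spike) ≈ 0.7913; P(viral social-media post | traffic spike, ¬newsletter send) ≈ 0.9863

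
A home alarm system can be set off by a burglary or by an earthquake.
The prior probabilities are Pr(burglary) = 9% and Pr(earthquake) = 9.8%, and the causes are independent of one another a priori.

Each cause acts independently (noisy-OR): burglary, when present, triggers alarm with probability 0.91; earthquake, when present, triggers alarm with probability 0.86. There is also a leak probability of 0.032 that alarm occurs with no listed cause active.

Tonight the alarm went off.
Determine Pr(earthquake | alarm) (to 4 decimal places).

Pr(earthquake | alarm) ≈ 0.4609

Under noisy-OR, P(alarm | causes) = 1 − (1−0.032)·∏(1−qᵢ) over the active causes.
P(alarm) = 0.032*0.91*0.902 + 0.86448*0.91*0.098 + 0.91288*0.09*0.902 + 0.987803*0.09*0.098 = 0.026266 + 0.077094 + 0.074108 + 0.008712 = 0.186180
Restricting to configurations with earthquake present: 0.077094 + 0.008712 = 0.085806.
Hence the posterior is 0.085806/0.186180 ≈ 0.4609.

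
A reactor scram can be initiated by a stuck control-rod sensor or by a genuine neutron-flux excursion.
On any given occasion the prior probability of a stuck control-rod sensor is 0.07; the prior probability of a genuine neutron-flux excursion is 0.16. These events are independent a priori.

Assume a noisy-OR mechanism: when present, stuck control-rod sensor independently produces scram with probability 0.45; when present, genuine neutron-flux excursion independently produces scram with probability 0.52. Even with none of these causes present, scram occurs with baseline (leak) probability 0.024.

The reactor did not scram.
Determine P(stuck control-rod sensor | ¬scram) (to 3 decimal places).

P(stuck control-rod sensor | ¬scram) ≈ 0.040

Under noisy-OR, P(scram | causes) = 1 − (1−0.024)·∏(1−qᵢ) over the active causes.
P(¬scram) = 0.976×0.93×0.84 + 0.46848×0.93×0.16 + 0.5368×0.07×0.84 + 0.257664×0.07×0.16 = 0.762451 + 0.069710 + 0.031564 + 0.002886 = 0.866611
Of this, 0.034450 comes from 0.031564 + 0.002886 (the stuck control-rod sensor=true cases).
P(stuck control-rod sensor | ¬scram) = 0.034450 / 0.866611 ≈ 0.040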